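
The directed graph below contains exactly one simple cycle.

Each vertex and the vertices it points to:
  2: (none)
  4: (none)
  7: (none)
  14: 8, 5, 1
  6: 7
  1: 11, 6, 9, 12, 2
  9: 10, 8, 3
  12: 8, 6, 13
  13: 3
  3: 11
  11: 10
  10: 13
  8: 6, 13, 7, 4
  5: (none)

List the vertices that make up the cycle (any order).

DFS with gray/black marking from 3:
3 gray
  11 gray
    10 gray
      13 gray
        13→3: 3 is gray → back edge
Back edge closes the cycle 3 → 11 → 10 → 13 → 3; its vertices are {3, 10, 11, 13}.

3, 10, 11, 13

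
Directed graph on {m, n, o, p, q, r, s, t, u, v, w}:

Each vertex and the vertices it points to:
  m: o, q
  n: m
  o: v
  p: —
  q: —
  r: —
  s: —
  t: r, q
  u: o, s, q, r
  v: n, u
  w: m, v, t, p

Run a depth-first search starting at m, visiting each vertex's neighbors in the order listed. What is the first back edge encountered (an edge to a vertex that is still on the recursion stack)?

n->m

DFS from m (visiting each vertex's neighbors in the order listed); mark gray on enter, black on exit:
m gray
  o gray
    v gray
      n gray
        n→m: m is gray → back edge
First back edge: n → m.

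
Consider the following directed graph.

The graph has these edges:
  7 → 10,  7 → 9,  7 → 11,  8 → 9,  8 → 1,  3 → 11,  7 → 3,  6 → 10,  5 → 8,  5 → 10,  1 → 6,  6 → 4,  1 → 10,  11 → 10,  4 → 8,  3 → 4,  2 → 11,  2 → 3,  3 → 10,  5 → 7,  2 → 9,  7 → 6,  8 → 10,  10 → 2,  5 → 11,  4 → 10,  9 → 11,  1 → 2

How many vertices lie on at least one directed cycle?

A vertex is on a directed cycle iff it belongs to a strongly connected component of size ≥ 2 (or has a self-loop).
The vertices on cycles are {1, 2, 3, 4, 6, 8, 9, 10, 11} — 9 in total.

9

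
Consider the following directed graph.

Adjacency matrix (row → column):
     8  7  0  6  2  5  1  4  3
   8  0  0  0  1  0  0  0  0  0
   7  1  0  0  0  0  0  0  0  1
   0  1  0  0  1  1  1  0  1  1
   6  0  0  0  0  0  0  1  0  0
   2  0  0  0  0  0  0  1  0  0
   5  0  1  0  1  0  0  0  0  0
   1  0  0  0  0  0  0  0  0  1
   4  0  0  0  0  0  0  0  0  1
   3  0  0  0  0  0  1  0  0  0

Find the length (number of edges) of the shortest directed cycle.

3

For each vertex v, BFS finds the shortest path from v back to v.
The shortest such closed walk is 5 → 7 → 3 → 5, length 3.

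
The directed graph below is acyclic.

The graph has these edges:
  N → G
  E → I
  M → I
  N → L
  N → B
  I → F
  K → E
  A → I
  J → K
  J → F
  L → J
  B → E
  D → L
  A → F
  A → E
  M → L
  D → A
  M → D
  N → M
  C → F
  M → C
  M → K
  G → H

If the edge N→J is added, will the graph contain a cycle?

Adding N→J creates a cycle iff J can already reach N.
Explore from J: no path reaches N. The graph stays acyclic.

No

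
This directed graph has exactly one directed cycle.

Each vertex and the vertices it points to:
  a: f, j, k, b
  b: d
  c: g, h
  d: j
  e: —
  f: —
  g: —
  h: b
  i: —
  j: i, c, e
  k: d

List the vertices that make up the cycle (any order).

DFS with gray/black marking from j:
j gray
  i gray
  i black
  c gray
    g gray
    g black
    h gray
      b gray
        d gray
          d→j: j is gray → back edge
Back edge closes the cycle j → c → h → b → d → j; its vertices are {b, c, d, h, j}.

b, c, d, h, j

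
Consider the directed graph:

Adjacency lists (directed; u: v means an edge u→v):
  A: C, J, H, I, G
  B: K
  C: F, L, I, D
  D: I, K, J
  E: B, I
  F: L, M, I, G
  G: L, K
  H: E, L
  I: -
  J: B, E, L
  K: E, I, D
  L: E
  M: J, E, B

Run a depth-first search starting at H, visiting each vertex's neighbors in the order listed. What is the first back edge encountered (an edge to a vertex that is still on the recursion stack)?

K->E

DFS from H (visiting each vertex's neighbors in the order listed); mark gray on enter, black on exit:
H gray
  E gray
    B gray
      K gray
        K→E: E is gray → back edge
First back edge: K → E.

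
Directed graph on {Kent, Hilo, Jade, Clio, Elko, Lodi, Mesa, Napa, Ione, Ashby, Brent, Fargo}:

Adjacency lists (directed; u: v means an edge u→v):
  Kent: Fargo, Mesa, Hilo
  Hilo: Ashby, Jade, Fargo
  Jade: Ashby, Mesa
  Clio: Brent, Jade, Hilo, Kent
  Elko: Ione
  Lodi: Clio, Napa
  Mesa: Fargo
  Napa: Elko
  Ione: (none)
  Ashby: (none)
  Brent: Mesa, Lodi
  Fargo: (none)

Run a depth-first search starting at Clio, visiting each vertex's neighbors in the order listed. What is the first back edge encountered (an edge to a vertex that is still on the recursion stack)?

DFS from Clio (visiting each vertex's neighbors in the order listed); mark gray on enter, black on exit:
Clio gray
  Brent gray
    Mesa gray
      Fargo gray
      Fargo black
    Mesa black
    Lodi gray
      Lodi→Clio: Clio is gray → back edge
First back edge: Lodi → Clio.

Lodi->Clio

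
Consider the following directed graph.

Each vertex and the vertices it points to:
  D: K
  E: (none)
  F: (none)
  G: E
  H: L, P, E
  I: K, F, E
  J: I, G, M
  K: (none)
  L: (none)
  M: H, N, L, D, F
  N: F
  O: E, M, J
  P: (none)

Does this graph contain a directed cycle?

No

DFS with white/gray/black marking, starting from G:
G gray
  E gray
  E black
G black
D gray
  K gray
  K black
D black
F gray
F black
H gray
  L gray
  L black
  P gray
  P black
  H→E: E black — skip
H black
I gray
  I→K: K black — skip
  I→F: F black — skip
  I→E: E black — skip
I black
J gray
  J→I: I black — skip
  J→G: G black — skip
  M gray
    M→H: H black — skip
    N gray
      N→F: F black — skip
    N black
    M→L: L black — skip
    M→D: D black — skip
    M→F: F black — skip
  M black
J black
O gray
  O→E: E black — skip
  O→M: M black — skip
  O→J: J black — skip
O black
Every edge goes to a white or black vertex — no back edge, so the graph is acyclic.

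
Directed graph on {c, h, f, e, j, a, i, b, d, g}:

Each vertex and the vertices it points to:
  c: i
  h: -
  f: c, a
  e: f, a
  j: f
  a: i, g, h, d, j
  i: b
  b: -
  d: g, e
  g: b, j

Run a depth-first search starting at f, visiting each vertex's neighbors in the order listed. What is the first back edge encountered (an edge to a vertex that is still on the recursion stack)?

DFS from f (visiting each vertex's neighbors in the order listed); mark gray on enter, black on exit:
f gray
  c gray
    i gray
      b gray
      b black
    i black
  c black
  a gray
    a→i: i black — skip
    g gray
      g→b: b black — skip
      j gray
        j→f: f is gray → back edge
First back edge: j → f.

j->f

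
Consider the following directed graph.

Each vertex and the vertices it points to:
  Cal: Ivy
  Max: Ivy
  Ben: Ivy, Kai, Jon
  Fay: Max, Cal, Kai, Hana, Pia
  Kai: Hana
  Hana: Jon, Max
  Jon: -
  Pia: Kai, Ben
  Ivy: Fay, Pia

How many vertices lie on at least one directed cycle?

8

A vertex is on a directed cycle iff it belongs to a strongly connected component of size ≥ 2 (or has a self-loop).
The vertices on cycles are {Ben, Cal, Fay, Ivy, Kai, Max, Pia, Hana} — 8 in total.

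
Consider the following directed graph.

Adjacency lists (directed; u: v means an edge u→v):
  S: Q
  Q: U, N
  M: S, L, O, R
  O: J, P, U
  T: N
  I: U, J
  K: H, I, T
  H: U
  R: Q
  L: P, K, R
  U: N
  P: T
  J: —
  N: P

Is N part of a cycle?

Yes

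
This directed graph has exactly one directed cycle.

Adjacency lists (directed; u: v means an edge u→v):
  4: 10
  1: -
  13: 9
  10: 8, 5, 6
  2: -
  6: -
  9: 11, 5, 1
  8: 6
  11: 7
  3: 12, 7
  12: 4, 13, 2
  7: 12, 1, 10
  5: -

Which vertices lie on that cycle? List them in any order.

7, 9, 11, 12, 13

DFS with gray/black marking from 7:
7 gray
  12 gray
    4 gray
      10 gray
        8 gray
          6 gray
          6 black
        8 black
        5 gray
        5 black
        10→6: 6 black — skip
      10 black
    4 black
    13 gray
      9 gray
        11 gray
          11→7: 7 is gray → back edge
Back edge closes the cycle 7 → 12 → 13 → 9 → 11 → 7; its vertices are {7, 9, 11, 12, 13}.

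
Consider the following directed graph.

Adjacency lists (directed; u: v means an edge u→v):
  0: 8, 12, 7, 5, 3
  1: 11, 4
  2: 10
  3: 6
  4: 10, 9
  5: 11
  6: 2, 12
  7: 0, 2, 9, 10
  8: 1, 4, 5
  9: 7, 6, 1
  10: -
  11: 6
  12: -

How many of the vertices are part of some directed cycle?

A vertex is on a directed cycle iff it belongs to a strongly connected component of size ≥ 2 (or has a self-loop).
The vertices on cycles are {0, 1, 4, 7, 8, 9} — 6 in total.

6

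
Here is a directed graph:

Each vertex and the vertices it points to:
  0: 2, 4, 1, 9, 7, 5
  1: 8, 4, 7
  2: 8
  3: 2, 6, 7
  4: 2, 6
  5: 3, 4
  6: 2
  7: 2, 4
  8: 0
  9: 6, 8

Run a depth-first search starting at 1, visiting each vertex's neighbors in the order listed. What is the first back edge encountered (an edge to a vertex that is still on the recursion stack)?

2→8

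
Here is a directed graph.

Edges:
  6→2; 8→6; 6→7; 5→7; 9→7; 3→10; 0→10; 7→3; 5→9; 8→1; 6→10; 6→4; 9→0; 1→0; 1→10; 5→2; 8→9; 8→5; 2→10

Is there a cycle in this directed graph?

DFS with white/gray/black marking, starting from 3:
3 gray
  10 gray
  10 black
3 black
0 gray
  0→10: 10 black — skip
0 black
1 gray
  1→0: 0 black — skip
  1→10: 10 black — skip
1 black
2 gray
  2→10: 10 black — skip
2 black
4 gray
4 black
5 gray
  5→2: 2 black — skip
  7 gray
    7→3: 3 black — skip
  7 black
  9 gray
    9→0: 0 black — skip
    9→7: 7 black — skip
  9 black
5 black
6 gray
  6→10: 10 black — skip
  6→2: 2 black — skip
  6→7: 7 black — skip
  6→4: 4 black — skip
6 black
8 gray
  8→5: 5 black — skip
  8→1: 1 black — skip
  8→9: 9 black — skip
  8→6: 6 black — skip
8 black
Every edge goes to a white or black vertex — no back edge, so the graph is acyclic.

No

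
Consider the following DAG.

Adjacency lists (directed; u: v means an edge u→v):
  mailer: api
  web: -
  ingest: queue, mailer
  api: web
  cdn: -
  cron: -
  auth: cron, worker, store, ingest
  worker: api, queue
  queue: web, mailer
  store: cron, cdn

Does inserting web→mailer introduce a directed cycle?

Yes

Adding web→mailer creates a cycle iff mailer can already reach web.
Path from mailer: mailer → api → web.
So mailer → … → web → mailer is a cycle.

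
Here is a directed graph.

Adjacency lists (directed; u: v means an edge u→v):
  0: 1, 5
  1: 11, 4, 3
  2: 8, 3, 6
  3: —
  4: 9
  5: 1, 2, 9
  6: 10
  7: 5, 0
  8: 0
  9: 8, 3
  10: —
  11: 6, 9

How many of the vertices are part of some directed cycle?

8

A vertex is on a directed cycle iff it belongs to a strongly connected component of size ≥ 2 (or has a self-loop).
The vertices on cycles are {0, 1, 2, 4, 5, 8, 9, 11} — 8 in total.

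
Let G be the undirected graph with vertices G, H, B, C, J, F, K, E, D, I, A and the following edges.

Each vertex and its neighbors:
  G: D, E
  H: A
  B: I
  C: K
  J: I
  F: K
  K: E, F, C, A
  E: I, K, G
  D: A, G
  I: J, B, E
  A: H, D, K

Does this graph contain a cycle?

Yes

DFS, tracking each vertex's parent; an edge to a visited non-parent vertex closes a cycle.
Start from B:
visit B (parent –)
  visit I (parent B)
    visit J (parent I)
      J–I: parent, skip
    I–B: parent, skip
    visit E (parent I)
      E–I: parent, skip
      visit K (parent E)
        K–E: parent, skip
        visit F (parent K)
          F–K: parent, skip
        visit C (parent K)
          C–K: parent, skip
        visit A (parent K)
          visit H (parent A)
            H–A: parent, skip
          visit D (parent A)
            D–A: parent, skip
            visit G (parent D)
              G–D: parent, skip
              G–E: E visited and ≠ parent → cycle
Cycle: E – K – A – D – G – E.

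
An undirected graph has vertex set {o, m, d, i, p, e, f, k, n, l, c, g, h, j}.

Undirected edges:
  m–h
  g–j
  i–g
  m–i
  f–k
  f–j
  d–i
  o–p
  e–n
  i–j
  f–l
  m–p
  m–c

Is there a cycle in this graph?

Yes

DFS, tracking each vertex's parent; an edge to a visited non-parent vertex closes a cycle.
Start from f:
visit f (parent –)
  visit k (parent f)
    k–f: parent, skip
  visit j (parent f)
    j–f: parent, skip
    visit g (parent j)
      g–j: parent, skip
      visit i (parent g)
        i–g: parent, skip
        visit m (parent i)
          visit c (parent m)
            c–m: parent, skip
          m–i: parent, skip
          visit h (parent m)
            h–m: parent, skip
          visit p (parent m)
            p–m: parent, skip
            visit o (parent p)
              o–p: parent, skip
        i–j: j visited and ≠ parent → cycle
Cycle: j – g – i – j.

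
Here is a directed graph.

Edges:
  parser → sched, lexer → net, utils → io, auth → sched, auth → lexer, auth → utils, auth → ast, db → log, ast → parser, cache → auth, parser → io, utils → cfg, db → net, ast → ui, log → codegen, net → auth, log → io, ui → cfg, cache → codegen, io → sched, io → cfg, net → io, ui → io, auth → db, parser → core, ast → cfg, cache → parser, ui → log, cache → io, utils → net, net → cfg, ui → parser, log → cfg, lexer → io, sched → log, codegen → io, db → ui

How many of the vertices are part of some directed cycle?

9

A vertex is on a directed cycle iff it belongs to a strongly connected component of size ≥ 2 (or has a self-loop).
The vertices on cycles are {db, io, log, net, auth, lexer, sched, utils, codegen} — 9 in total.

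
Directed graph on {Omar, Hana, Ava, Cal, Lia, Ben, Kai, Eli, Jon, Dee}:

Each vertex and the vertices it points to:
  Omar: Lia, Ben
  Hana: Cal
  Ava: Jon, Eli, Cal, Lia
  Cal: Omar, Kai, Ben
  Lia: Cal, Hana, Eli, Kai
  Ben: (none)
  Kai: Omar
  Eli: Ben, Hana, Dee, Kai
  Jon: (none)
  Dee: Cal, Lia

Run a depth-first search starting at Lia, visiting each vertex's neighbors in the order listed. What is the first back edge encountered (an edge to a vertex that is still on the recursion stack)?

Omar→Lia

DFS from Lia (visiting each vertex's neighbors in the order listed); mark gray on enter, black on exit:
Lia gray
  Cal gray
    Omar gray
      Omar→Lia: Lia is gray → back edge
First back edge: Omar → Lia.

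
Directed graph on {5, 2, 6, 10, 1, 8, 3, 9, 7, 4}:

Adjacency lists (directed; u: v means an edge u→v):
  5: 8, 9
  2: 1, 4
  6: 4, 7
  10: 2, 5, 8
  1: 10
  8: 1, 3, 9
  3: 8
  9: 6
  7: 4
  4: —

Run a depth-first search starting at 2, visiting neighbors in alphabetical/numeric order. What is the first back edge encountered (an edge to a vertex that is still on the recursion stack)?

10->2

DFS from 2 (visiting neighbors in alphabetical/numeric order); mark gray on enter, black on exit:
2 gray
  1 gray
    10 gray
      10→2: 2 is gray → back edge
First back edge: 10 → 2.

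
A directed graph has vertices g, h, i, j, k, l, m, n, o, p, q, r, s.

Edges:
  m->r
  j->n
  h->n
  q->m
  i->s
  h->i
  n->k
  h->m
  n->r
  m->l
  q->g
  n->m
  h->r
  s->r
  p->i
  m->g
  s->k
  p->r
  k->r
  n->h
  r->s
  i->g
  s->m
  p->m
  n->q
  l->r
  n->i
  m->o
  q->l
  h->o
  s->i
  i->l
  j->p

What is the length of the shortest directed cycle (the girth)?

2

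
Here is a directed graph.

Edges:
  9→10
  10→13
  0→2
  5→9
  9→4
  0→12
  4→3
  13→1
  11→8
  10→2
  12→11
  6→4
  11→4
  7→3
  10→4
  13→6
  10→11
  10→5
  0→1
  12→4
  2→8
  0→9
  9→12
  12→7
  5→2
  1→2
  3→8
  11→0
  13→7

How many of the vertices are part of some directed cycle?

6

A vertex is on a directed cycle iff it belongs to a strongly connected component of size ≥ 2 (or has a self-loop).
The vertices on cycles are {0, 5, 9, 10, 11, 12} — 6 in total.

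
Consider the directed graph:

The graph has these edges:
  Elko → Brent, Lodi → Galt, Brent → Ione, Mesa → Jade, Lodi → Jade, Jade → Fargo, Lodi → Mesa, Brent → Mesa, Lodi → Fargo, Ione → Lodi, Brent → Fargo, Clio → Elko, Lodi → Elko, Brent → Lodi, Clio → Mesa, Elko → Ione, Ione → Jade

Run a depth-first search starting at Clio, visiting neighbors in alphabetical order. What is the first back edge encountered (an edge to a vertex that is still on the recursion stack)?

DFS from Clio (visiting neighbors in alphabetical order); mark gray on enter, black on exit:
Clio gray
  Elko gray
    Brent gray
      Fargo gray
      Fargo black
      Ione gray
        Jade gray
          Jade→Fargo: Fargo black — skip
        Jade black
        Lodi gray
          Lodi→Elko: Elko is gray → back edge
First back edge: Lodi → Elko.

Lodi->Elko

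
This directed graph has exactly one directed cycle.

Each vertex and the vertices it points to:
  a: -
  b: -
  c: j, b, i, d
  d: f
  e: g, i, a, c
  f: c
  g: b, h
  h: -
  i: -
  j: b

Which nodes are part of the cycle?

DFS with gray/black marking from c:
c gray
  j gray
    b gray
    b black
  j black
  c→b: b black — skip
  i gray
  i black
  d gray
    f gray
      f→c: c is gray → back edge
Back edge closes the cycle c → d → f → c; its vertices are {c, d, f}.

c, d, f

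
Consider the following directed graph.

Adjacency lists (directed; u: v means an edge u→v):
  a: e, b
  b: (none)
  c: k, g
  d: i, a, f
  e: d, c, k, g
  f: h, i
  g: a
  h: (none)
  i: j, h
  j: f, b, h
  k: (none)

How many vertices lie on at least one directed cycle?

8

A vertex is on a directed cycle iff it belongs to a strongly connected component of size ≥ 2 (or has a self-loop).
The vertices on cycles are {a, c, d, e, f, g, i, j} — 8 in total.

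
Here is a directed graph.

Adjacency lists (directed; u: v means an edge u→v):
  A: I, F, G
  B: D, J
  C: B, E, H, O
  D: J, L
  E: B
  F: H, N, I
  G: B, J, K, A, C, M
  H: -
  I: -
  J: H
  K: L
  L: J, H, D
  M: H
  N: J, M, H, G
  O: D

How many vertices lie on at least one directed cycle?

6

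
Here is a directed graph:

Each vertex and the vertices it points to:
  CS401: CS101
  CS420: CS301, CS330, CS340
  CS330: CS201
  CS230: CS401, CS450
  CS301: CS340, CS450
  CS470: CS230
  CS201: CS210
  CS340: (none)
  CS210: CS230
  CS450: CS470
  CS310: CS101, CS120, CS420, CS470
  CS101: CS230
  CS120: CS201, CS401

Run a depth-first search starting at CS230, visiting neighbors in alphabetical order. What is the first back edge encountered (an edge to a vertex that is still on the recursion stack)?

DFS from CS230 (visiting neighbors in alphabetical order); mark gray on enter, black on exit:
CS230 gray
  CS401 gray
    CS101 gray
      CS101→CS230: CS230 is gray → back edge
First back edge: CS101 → CS230.

CS101→CS230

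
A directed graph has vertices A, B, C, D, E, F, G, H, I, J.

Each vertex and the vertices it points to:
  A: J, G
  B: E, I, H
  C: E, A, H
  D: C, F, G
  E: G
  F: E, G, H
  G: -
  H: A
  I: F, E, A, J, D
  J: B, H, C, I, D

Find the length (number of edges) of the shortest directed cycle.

2

For each vertex v, BFS finds the shortest path from v back to v.
The shortest such closed walk is J → I → J, length 2.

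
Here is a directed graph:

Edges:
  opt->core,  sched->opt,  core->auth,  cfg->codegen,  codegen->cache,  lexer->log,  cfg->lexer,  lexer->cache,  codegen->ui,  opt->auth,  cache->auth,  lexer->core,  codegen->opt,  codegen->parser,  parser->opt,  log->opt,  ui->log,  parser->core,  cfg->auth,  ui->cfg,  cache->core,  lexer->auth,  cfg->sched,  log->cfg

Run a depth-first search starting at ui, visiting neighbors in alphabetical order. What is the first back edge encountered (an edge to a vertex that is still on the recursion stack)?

codegen->ui

DFS from ui (visiting neighbors in alphabetical order); mark gray on enter, black on exit:
ui gray
  cfg gray
    auth gray
    auth black
    codegen gray
      cache gray
        cache→auth: auth black — skip
        core gray
          core→auth: auth black — skip
        core black
      cache black
      opt gray
        opt→auth: auth black — skip
        opt→core: core black — skip
      opt black
      parser gray
        parser→core: core black — skip
        parser→opt: opt black — skip
      parser black
      codegen→ui: ui is gray → back edge
First back edge: codegen → ui.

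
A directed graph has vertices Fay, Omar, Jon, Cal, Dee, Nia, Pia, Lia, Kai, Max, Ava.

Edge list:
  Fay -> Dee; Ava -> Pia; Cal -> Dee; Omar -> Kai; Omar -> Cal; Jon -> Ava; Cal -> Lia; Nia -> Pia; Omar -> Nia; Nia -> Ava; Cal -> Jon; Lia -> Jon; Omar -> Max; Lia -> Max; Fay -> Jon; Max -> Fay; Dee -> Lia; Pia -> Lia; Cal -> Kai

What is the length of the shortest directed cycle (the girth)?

4

For each vertex v, BFS finds the shortest path from v back to v.
The shortest such closed walk is Max → Fay → Dee → Lia → Max, length 4.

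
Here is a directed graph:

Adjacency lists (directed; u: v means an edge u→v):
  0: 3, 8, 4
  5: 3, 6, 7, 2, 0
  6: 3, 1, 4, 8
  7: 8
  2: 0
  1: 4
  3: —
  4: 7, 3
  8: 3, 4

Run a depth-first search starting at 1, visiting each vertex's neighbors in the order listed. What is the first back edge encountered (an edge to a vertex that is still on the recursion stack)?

8->4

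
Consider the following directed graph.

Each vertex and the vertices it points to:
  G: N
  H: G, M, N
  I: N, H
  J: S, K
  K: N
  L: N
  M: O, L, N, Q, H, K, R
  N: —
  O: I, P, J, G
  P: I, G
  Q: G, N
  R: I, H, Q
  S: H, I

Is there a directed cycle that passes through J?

Yes

J is on a cycle iff J can reach itself via ≥1 edge.
J → S → H → M → O → J — yes.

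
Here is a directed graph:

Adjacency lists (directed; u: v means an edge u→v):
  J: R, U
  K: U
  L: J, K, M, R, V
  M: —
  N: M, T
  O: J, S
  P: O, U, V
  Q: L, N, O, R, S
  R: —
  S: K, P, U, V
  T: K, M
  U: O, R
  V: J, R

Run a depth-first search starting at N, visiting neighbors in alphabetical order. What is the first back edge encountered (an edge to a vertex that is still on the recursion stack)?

DFS from N (visiting neighbors in alphabetical order); mark gray on enter, black on exit:
N gray
  M gray
  M black
  T gray
    K gray
      U gray
        O gray
          J gray
            R gray
            R black
            J→U: U is gray → back edge
First back edge: J → U.

J->U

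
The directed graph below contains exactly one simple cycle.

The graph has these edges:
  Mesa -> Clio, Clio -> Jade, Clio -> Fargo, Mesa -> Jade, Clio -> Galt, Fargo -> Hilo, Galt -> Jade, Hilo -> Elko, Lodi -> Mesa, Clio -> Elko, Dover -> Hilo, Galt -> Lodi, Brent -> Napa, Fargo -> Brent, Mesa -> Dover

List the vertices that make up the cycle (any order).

Clio, Galt, Lodi, Mesa

DFS with gray/black marking from Mesa:
Mesa gray
  Jade gray
  Jade black
  Clio gray
    Fargo gray
      Brent gray
        Napa gray
        Napa black
      Brent black
      Hilo gray
        Elko gray
        Elko black
      Hilo black
    Fargo black
    Galt gray
      Lodi gray
        Lodi→Mesa: Mesa is gray → back edge
Back edge closes the cycle Mesa → Clio → Galt → Lodi → Mesa; its vertices are {Clio, Galt, Lodi, Mesa}.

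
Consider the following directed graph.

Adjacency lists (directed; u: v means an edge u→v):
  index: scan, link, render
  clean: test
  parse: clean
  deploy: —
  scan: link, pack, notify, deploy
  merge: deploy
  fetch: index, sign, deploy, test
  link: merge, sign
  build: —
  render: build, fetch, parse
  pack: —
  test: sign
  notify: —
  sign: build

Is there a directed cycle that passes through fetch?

Yes

fetch is on a cycle iff fetch can reach itself via ≥1 edge.
fetch → index → render → fetch — yes.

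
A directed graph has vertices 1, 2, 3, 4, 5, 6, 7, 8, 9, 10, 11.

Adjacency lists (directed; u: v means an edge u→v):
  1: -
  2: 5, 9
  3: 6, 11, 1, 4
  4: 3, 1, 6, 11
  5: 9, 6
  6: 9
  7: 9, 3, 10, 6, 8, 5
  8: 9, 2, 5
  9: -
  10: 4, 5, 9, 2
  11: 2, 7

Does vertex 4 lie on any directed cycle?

Yes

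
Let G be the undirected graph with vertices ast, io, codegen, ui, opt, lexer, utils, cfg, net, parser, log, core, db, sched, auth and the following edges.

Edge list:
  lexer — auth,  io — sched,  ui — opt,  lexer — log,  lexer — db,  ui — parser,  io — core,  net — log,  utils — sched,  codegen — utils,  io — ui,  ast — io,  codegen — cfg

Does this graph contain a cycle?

No

DFS, tracking each vertex's parent; an edge to a visited non-parent vertex closes a cycle.
Start from auth:
visit auth (parent –)
  visit lexer (parent auth)
    visit db (parent lexer)
      db–lexer: parent, skip
    visit log (parent lexer)
      log–lexer: parent, skip
      visit net (parent log)
        net–log: parent, skip
    lexer–auth: parent, skip
visit ast (parent –)
  visit io (parent ast)
    visit sched (parent io)
      visit utils (parent sched)
        visit codegen (parent utils)
          visit cfg (parent codegen)
            cfg–codegen: parent, skip
          codegen–utils: parent, skip
        utils–sched: parent, skip
      sched–io: parent, skip
    io–ast: parent, skip
    visit core (parent io)
      core–io: parent, skip
    visit ui (parent io)
      ui–io: parent, skip
      visit parser (parent ui)
        parser–ui: parent, skip
      visit opt (parent ui)
        opt–ui: parent, skip
No non-parent visited neighbor found — the graph is a forest.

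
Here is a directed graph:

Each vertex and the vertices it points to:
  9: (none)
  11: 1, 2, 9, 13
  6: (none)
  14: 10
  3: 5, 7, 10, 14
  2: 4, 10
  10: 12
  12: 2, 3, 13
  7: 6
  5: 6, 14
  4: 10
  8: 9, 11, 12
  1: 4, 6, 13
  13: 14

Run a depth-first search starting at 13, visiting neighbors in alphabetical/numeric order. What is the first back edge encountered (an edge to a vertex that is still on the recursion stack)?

DFS from 13 (visiting neighbors in alphabetical/numeric order); mark gray on enter, black on exit:
13 gray
  14 gray
    10 gray
      12 gray
        2 gray
          4 gray
            4→10: 10 is gray → back edge
First back edge: 4 → 10.

4→10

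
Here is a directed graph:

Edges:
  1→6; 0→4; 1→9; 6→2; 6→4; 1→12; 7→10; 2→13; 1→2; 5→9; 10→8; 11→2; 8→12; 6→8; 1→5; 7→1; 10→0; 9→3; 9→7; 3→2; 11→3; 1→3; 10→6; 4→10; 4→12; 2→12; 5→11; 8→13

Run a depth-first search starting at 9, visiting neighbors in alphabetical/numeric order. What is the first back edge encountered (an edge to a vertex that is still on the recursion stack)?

5->9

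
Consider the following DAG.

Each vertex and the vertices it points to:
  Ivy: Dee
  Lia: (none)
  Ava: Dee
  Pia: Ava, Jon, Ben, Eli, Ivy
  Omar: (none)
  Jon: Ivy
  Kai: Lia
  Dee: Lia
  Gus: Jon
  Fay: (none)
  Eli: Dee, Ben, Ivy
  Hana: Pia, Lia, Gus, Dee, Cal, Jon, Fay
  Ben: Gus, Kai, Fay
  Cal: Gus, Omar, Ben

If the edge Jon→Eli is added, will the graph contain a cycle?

Yes

Adding Jon→Eli creates a cycle iff Eli can already reach Jon.
Path from Eli: Eli → Ben → Gus → Jon.
So Eli → … → Jon → Eli is a cycle.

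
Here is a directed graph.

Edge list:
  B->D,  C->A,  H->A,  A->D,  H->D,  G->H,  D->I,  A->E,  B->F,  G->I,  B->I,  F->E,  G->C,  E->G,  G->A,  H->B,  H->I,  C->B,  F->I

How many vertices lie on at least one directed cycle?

A vertex is on a directed cycle iff it belongs to a strongly connected component of size ≥ 2 (or has a self-loop).
The vertices on cycles are {A, B, C, E, F, G, H} — 7 in total.

7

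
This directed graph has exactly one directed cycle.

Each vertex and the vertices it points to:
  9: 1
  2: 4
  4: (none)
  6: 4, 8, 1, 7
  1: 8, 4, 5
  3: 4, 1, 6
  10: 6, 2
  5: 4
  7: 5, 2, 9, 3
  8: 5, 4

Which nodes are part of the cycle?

DFS with gray/black marking from 6:
6 gray
  4 gray
  4 black
  8 gray
    5 gray
      5→4: 4 black — skip
    5 black
    8→4: 4 black — skip
  8 black
  1 gray
    1→8: 8 black — skip
    1→4: 4 black — skip
    1→5: 5 black — skip
  1 black
  7 gray
    7→5: 5 black — skip
    2 gray
      2→4: 4 black — skip
    2 black
    9 gray
      9→1: 1 black — skip
    9 black
    3 gray
      3→4: 4 black — skip
      3→1: 1 black — skip
      3→6: 6 is gray → back edge
Back edge closes the cycle 6 → 7 → 3 → 6; its vertices are {3, 6, 7}.

3, 6, 7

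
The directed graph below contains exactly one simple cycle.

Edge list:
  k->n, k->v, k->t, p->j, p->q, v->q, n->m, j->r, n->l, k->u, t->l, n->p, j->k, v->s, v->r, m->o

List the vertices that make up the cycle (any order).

j, k, n, p

DFS with gray/black marking from k:
k gray
  t gray
    l gray
    l black
  t black
  n gray
    p gray
      j gray
        j→k: k is gray → back edge
Back edge closes the cycle k → n → p → j → k; its vertices are {j, k, n, p}.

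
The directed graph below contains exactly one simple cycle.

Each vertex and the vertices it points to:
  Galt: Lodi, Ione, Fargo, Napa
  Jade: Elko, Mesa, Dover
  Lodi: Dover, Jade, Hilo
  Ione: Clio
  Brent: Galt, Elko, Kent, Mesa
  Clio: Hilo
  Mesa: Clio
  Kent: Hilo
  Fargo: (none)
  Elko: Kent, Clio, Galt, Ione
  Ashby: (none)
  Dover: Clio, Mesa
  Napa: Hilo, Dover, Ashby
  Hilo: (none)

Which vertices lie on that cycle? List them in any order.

Elko, Galt, Jade, Lodi

DFS with gray/black marking from Galt:
Galt gray
  Lodi gray
    Dover gray
      Clio gray
        Hilo gray
        Hilo black
      Clio black
      Mesa gray
        Mesa→Clio: Clio black — skip
      Mesa black
    Dover black
    Jade gray
      Elko gray
        Kent gray
          Kent→Hilo: Hilo black — skip
        Kent black
        Elko→Clio: Clio black — skip
        Elko→Galt: Galt is gray → back edge
Back edge closes the cycle Galt → Lodi → Jade → Elko → Galt; its vertices are {Elko, Galt, Jade, Lodi}.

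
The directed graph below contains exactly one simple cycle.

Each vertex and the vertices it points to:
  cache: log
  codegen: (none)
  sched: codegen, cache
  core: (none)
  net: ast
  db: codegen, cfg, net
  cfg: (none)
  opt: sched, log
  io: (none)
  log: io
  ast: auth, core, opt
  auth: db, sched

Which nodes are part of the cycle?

DFS with gray/black marking from ast:
ast gray
  auth gray
    db gray
      codegen gray
      codegen black
      cfg gray
      cfg black
      net gray
        net→ast: ast is gray → back edge
Back edge closes the cycle ast → auth → db → net → ast; its vertices are {db, ast, net, auth}.

db, ast, net, auth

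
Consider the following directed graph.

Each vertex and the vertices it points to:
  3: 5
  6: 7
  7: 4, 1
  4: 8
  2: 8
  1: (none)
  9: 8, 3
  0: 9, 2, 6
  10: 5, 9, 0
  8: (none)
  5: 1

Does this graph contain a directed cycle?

DFS with white/gray/black marking, starting from 7:
7 gray
  4 gray
    8 gray
    8 black
  4 black
  1 gray
  1 black
7 black
3 gray
  5 gray
    5→1: 1 black — skip
  5 black
3 black
6 gray
  6→7: 7 black — skip
6 black
2 gray
  2→8: 8 black — skip
2 black
9 gray
  9→8: 8 black — skip
  9→3: 3 black — skip
9 black
0 gray
  0→9: 9 black — skip
  0→2: 2 black — skip
  0→6: 6 black — skip
0 black
10 gray
  10→5: 5 black — skip
  10→9: 9 black — skip
  10→0: 0 black — skip
10 black
Every edge goes to a white or black vertex — no back edge, so the graph is acyclic.

No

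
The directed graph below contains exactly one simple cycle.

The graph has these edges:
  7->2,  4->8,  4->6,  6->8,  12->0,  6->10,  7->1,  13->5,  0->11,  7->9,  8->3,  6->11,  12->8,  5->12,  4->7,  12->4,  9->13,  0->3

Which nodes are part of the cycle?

4, 5, 7, 9, 12, 13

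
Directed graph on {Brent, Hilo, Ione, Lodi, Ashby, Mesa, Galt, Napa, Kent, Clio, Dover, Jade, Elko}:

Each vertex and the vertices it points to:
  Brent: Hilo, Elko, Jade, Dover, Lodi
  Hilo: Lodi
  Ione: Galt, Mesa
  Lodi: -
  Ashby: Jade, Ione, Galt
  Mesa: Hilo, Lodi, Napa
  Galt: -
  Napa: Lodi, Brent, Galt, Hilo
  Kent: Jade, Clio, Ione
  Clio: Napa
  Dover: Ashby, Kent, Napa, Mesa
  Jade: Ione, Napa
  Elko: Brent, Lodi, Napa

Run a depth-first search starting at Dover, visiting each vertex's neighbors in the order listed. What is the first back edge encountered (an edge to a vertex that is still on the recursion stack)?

Elko->Brent

DFS from Dover (visiting each vertex's neighbors in the order listed); mark gray on enter, black on exit:
Dover gray
  Ashby gray
    Jade gray
      Ione gray
        Galt gray
        Galt black
        Mesa gray
          Hilo gray
            Lodi gray
            Lodi black
          Hilo black
          Mesa→Lodi: Lodi black — skip
          Napa gray
            Napa→Lodi: Lodi black — skip
            Brent gray
              Brent→Hilo: Hilo black — skip
              Elko gray
                Elko→Brent: Brent is gray → back edge
First back edge: Elko → Brent.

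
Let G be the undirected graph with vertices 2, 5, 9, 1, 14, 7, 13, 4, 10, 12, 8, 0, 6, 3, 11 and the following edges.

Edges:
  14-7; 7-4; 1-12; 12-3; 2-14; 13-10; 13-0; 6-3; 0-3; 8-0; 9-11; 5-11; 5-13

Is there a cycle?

No

DFS, tracking each vertex's parent; an edge to a visited non-parent vertex closes a cycle.
Start from 14:
visit 14 (parent –)
  visit 7 (parent 14)
    7–14: parent, skip
    visit 4 (parent 7)
      4–7: parent, skip
  visit 2 (parent 14)
    2–14: parent, skip
visit 5 (parent –)
  visit 11 (parent 5)
    11–5: parent, skip
    visit 9 (parent 11)
      9–11: parent, skip
  visit 13 (parent 5)
    13–5: parent, skip
    visit 10 (parent 13)
      10–13: parent, skip
    visit 0 (parent 13)
      0–13: parent, skip
      visit 8 (parent 0)
        8–0: parent, skip
      visit 3 (parent 0)
        visit 12 (parent 3)
          12–3: parent, skip
          visit 1 (parent 12)
            1–12: parent, skip
        3–0: parent, skip
        visit 6 (parent 3)
          6–3: parent, skip
No non-parent visited neighbor found — the graph is a forest.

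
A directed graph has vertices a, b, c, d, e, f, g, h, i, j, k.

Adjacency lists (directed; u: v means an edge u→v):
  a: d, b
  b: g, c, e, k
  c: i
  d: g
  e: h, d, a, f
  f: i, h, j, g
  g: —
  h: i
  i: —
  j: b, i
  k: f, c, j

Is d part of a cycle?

d lies on a cycle iff there is a path from d back to itself.
Exploring from d, it never reaches itself; equivalently, its strongly connected component is a singleton.

No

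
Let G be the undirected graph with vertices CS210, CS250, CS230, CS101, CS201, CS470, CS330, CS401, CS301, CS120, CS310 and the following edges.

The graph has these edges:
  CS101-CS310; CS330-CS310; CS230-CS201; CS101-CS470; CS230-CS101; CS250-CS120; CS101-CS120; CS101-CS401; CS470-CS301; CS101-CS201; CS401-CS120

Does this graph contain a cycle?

Yes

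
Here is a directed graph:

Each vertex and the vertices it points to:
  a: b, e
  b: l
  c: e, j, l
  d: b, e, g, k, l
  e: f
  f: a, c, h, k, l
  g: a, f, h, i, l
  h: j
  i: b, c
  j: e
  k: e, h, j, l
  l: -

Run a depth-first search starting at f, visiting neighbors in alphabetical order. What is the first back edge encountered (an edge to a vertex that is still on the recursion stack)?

DFS from f (visiting neighbors in alphabetical order); mark gray on enter, black on exit:
f gray
  a gray
    b gray
      l gray
      l black
    b black
    e gray
      e→f: f is gray → back edge
First back edge: e → f.

e->f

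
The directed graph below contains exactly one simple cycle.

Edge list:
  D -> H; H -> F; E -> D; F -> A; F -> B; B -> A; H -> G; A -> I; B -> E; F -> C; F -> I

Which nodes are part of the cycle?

B, D, E, F, H

DFS with gray/black marking from H:
H gray
  G gray
  G black
  F gray
    A gray
      I gray
      I black
    A black
    F→I: I black — skip
    C gray
    C black
    B gray
      B→A: A black — skip
      E gray
        D gray
          D→H: H is gray → back edge
Back edge closes the cycle H → F → B → E → D → H; its vertices are {B, D, E, F, H}.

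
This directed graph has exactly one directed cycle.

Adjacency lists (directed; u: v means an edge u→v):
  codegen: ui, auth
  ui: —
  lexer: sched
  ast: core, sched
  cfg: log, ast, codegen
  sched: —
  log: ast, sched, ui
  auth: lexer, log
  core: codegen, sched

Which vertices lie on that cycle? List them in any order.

ast, log, auth, core, codegen

DFS with gray/black marking from codegen:
codegen gray
  ui gray
  ui black
  auth gray
    lexer gray
      sched gray
      sched black
    lexer black
    log gray
      ast gray
        core gray
          core→codegen: codegen is gray → back edge
Back edge closes the cycle codegen → auth → log → ast → core → codegen; its vertices are {ast, log, auth, core, codegen}.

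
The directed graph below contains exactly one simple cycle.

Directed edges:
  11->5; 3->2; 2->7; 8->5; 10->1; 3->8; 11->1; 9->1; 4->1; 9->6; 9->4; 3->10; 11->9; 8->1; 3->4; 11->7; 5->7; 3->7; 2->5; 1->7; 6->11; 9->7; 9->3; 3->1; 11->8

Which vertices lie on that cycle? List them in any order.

DFS with gray/black marking from 11:
11 gray
  9 gray
    3 gray
      7 gray
      7 black
      2 gray
        5 gray
          5→7: 7 black — skip
        5 black
        2→7: 7 black — skip
      2 black
      10 gray
        1 gray
          1→7: 7 black — skip
        1 black
      10 black
      8 gray
        8→5: 5 black — skip
        8→1: 1 black — skip
      8 black
      3→1: 1 black — skip
      4 gray
        4→1: 1 black — skip
      4 black
    3 black
    9→7: 7 black — skip
    9→1: 1 black — skip
    6 gray
      6→11: 11 is gray → back edge
Back edge closes the cycle 11 → 9 → 6 → 11; its vertices are {6, 9, 11}.

6, 9, 11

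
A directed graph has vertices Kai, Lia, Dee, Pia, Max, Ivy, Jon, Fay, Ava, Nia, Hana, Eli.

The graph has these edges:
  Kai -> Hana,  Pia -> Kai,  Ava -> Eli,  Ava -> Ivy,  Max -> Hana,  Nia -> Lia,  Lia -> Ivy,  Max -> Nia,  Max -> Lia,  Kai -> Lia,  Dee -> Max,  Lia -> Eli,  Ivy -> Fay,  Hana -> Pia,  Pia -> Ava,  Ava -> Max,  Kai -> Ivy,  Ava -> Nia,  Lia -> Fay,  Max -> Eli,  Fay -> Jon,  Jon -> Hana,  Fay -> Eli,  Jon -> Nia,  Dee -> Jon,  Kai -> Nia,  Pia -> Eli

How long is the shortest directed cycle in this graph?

For each vertex v, BFS finds the shortest path from v back to v.
The shortest such closed walk is Hana → Pia → Kai → Hana, length 3.

3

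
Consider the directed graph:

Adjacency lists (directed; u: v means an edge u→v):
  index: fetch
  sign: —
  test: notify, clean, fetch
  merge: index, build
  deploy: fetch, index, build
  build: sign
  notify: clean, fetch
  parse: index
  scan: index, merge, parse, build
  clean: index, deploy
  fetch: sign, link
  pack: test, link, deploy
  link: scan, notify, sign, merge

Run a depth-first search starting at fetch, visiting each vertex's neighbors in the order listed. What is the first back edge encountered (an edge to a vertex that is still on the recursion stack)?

DFS from fetch (visiting each vertex's neighbors in the order listed); mark gray on enter, black on exit:
fetch gray
  sign gray
  sign black
  link gray
    scan gray
      index gray
        index→fetch: fetch is gray → back edge
First back edge: index → fetch.

index→fetch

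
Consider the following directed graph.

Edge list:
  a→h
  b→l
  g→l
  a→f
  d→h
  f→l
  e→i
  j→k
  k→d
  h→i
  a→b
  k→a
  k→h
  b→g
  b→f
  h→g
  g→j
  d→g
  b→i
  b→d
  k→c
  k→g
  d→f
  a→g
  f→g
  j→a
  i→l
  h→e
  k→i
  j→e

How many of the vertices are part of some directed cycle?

8

A vertex is on a directed cycle iff it belongs to a strongly connected component of size ≥ 2 (or has a self-loop).
The vertices on cycles are {a, b, d, f, g, h, j, k} — 8 in total.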